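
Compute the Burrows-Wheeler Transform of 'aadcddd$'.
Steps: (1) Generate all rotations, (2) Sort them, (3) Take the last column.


Rotations (sorted):
  0: $aadcddd -> last char: d
  1: aadcddd$ -> last char: $
  2: adcddd$a -> last char: a
  3: cddd$aad -> last char: d
  4: d$aadcdd -> last char: d
  5: dcddd$aa -> last char: a
  6: dd$aadcd -> last char: d
  7: ddd$aadc -> last char: c


BWT = d$addadc


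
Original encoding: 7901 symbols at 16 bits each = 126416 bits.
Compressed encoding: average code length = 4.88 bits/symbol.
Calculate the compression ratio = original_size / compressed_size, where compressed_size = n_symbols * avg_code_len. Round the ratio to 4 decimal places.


original_size = n_symbols * orig_bits = 7901 * 16 = 126416 bits
compressed_size = n_symbols * avg_code_len = 7901 * 4.88 = 38556.88 bits
ratio = original_size / compressed_size = 126416 / 38556.88 = 3.2787

Compression ratio = 3.2787


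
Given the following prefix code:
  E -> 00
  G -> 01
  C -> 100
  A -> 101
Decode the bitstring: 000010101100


Decoding step by step:
Bits 00 -> E
Bits 00 -> E
Bits 101 -> A
Bits 01 -> G
Bits 100 -> C


Decoded message: EEAGC


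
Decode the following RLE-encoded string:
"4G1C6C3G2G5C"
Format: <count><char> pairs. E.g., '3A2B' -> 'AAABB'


Expanding each <count><char> pair:
  4G -> 'GGGG'
  1C -> 'C'
  6C -> 'CCCCCC'
  3G -> 'GGG'
  2G -> 'GG'
  5C -> 'CCCCC'

Decoded = GGGGCCCCCCCGGGGGCCCCC


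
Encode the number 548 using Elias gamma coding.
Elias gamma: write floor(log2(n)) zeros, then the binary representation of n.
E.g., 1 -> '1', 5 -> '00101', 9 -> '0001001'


num_bits = floor(log2(548)) + 1 = 10
leading_zeros = num_bits - 1 = 9
binary(548) = 1000100100

Elias gamma(548) = '000000000' + '1000100100' = 0000000001000100100 (19 bits)


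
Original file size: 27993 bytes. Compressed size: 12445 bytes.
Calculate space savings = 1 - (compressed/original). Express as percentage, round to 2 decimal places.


ratio = compressed/original = 12445/27993 = 0.444575
savings = 1 - ratio = 1 - 0.444575 = 0.555425
as a percentage: 0.555425 * 100 = 55.54%

Space savings = 1 - 12445/27993 = 55.54%


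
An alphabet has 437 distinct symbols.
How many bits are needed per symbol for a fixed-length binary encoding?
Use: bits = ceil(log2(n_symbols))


log2(437) = 8.7715
Bracket: 2^8 = 256 < 437 <= 2^9 = 512
So ceil(log2(437)) = 9

bits = ceil(log2(437)) = ceil(8.7715) = 9 bits


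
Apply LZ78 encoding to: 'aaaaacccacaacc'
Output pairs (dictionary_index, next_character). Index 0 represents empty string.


LZ78 encoding steps:
Dictionary: {0: ''}
Step 1: w='' (idx 0), next='a' -> output (0, 'a'), add 'a' as idx 1
Step 2: w='a' (idx 1), next='a' -> output (1, 'a'), add 'aa' as idx 2
Step 3: w='aa' (idx 2), next='c' -> output (2, 'c'), add 'aac' as idx 3
Step 4: w='' (idx 0), next='c' -> output (0, 'c'), add 'c' as idx 4
Step 5: w='c' (idx 4), next='a' -> output (4, 'a'), add 'ca' as idx 5
Step 6: w='ca' (idx 5), next='a' -> output (5, 'a'), add 'caa' as idx 6
Step 7: w='c' (idx 4), next='c' -> output (4, 'c'), add 'cc' as idx 7


Encoded: [(0, 'a'), (1, 'a'), (2, 'c'), (0, 'c'), (4, 'a'), (5, 'a'), (4, 'c')]


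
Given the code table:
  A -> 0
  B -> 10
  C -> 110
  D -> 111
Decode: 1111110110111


Decoding:
111 -> D
111 -> D
0 -> A
110 -> C
111 -> D


Result: DDACD


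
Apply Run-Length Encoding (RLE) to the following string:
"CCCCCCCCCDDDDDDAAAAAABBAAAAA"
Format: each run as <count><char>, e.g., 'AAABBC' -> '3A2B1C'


Scanning runs left to right:
  i=0: run of 'C' x 9 -> '9C'
  i=9: run of 'D' x 6 -> '6D'
  i=15: run of 'A' x 6 -> '6A'
  i=21: run of 'B' x 2 -> '2B'
  i=23: run of 'A' x 5 -> '5A'

RLE = 9C6D6A2B5A


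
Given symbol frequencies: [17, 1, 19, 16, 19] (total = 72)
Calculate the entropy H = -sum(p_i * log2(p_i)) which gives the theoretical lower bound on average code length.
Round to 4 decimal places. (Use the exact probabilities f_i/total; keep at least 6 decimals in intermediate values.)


Per-symbol terms -p_i * log2(p_i) with p_i = f_i/72:
  p = 17/72 = 0.236111: log2(p) = -2.082462, -p*log2(p) = 0.491692
  p = 1/72 = 0.013889: log2(p) = -6.169925, -p*log2(p) = 0.085693
  p = 19/72 = 0.263889: log2(p) = -1.921997, -p*log2(p) = 0.507194
  p = 16/72 = 0.222222: log2(p) = -2.169925, -p*log2(p) = 0.482206
  p = 19/72 = 0.263889: log2(p) = -1.921997, -p*log2(p) = 0.507194
H = 0.491692 + 0.085693 + 0.507194 + 0.482206 + 0.507194 = 2.073979

H = 2.074 bits/symbol


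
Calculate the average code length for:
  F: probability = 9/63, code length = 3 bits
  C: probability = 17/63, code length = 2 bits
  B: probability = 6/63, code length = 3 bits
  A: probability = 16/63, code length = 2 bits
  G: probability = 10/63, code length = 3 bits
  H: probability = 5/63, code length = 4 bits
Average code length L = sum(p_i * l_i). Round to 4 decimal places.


Weighted contributions p_i * l_i:
  F: (9/63) * 3 = 27/63
  C: (17/63) * 2 = 34/63
  B: (6/63) * 3 = 18/63
  A: (16/63) * 2 = 32/63
  G: (10/63) * 3 = 30/63
  H: (5/63) * 4 = 20/63
Sum = (27 + 34 + 18 + 32 + 30 + 20)/63 = 161/63

L = 161/63 = 2.5556 bits/symbol


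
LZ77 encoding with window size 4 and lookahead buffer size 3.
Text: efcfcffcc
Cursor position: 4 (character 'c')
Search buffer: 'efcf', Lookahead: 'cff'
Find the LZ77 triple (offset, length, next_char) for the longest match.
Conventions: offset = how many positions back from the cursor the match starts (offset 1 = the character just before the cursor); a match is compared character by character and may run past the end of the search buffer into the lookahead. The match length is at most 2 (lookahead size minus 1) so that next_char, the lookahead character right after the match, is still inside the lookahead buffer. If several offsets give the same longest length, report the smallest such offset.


Try each offset into the search buffer:
  offset=1 (pos 3, char 'f'): match length 0
  offset=2 (pos 2, char 'c'): match length 2
  offset=3 (pos 1, char 'f'): match length 0
  offset=4 (pos 0, char 'e'): match length 0
Longest match has length 2 at offset 2.
next_char = character at position 4 + 2 = 6 -> 'f'

Best match: offset=2, length=2 (matching 'cf' starting at position 2)
LZ77 triple: (2, 2, 'f')


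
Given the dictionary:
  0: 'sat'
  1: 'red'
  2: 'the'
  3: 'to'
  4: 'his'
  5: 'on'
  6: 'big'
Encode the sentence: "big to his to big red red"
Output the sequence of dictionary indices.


Look up each word in the dictionary:
  'big' -> 6
  'to' -> 3
  'his' -> 4
  'to' -> 3
  'big' -> 6
  'red' -> 1
  'red' -> 1

Encoded: [6, 3, 4, 3, 6, 1, 1]


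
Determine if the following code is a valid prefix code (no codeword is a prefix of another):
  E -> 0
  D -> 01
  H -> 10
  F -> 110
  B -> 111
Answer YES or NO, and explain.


Checking each pair (does one codeword prefix another?):
  E='0' vs D='01': prefix -- VIOLATION

NO -- this is NOT a valid prefix code. E (0) is a prefix of D (01).


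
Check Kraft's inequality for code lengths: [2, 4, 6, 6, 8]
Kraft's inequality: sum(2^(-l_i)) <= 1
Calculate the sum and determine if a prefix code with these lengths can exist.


Sum = 2^(-2) + 2^(-4) + 2^(-6) + 2^(-6) + 2^(-8)
    = 0.25 + 0.0625 + 0.015625 + 0.015625 + 0.00390625
    = 89/256 = 0.34765625
Since 0.34765625 <= 1, Kraft's inequality IS satisfied.
A prefix code with these lengths CAN exist.

Kraft sum = 0.34765625. Satisfied.


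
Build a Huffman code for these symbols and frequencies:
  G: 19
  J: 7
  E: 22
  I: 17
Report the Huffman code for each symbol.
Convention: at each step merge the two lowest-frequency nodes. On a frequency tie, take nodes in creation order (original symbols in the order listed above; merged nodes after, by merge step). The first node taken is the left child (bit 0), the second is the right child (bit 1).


Huffman tree construction:
Step 1: Merge J(7) + I(17) = 24
Step 2: Merge G(19) + E(22) = 41
Step 3: Merge (J+I)(24) + (G+E)(41) = 65
Read each symbol's code off the tree from the root (left child = 0, right child = 1).

Codes:
  G: 10 (length 2)
  J: 00 (length 2)
  E: 11 (length 2)
  I: 01 (length 2)
Average code length: 130/65 = 2.0000 bits/symbol


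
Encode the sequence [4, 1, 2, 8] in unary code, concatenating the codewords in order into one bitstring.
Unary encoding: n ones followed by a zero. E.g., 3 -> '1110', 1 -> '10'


Encode each number as n ones followed by a terminating 0:
  4 -> 11110 (5 bits)
  1 -> 10 (2 bits)
  2 -> 110 (3 bits)
  8 -> 111111110 (9 bits)
Total length = 5 + 2 + 3 + 9 = 19 bits.

Unary([4, 1, 2, 8]) = 1111010110111111110 (19 bits)


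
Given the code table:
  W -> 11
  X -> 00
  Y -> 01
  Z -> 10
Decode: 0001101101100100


Decoding:
00 -> X
01 -> Y
10 -> Z
11 -> W
01 -> Y
10 -> Z
01 -> Y
00 -> X


Result: XYZWYZYX


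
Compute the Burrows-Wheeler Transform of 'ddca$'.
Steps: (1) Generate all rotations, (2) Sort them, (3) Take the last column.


Rotations (sorted):
  0: $ddca -> last char: a
  1: a$ddc -> last char: c
  2: ca$dd -> last char: d
  3: dca$d -> last char: d
  4: ddca$ -> last char: $


BWT = acdd$


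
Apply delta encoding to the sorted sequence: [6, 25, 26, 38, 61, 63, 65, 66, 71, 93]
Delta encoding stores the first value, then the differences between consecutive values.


First value: 6
Deltas:
  25 - 6 = 19
  26 - 25 = 1
  38 - 26 = 12
  61 - 38 = 23
  63 - 61 = 2
  65 - 63 = 2
  66 - 65 = 1
  71 - 66 = 5
  93 - 71 = 22


Delta encoded: [6, 19, 1, 12, 23, 2, 2, 1, 5, 22]


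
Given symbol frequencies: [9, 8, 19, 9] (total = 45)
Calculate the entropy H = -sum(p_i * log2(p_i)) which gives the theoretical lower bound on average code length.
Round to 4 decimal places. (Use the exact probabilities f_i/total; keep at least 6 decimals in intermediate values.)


Per-symbol terms -p_i * log2(p_i) with p_i = f_i/45:
  p = 9/45 = 0.200000: log2(p) = -2.321928, -p*log2(p) = 0.464386
  p = 8/45 = 0.177778: log2(p) = -2.491853, -p*log2(p) = 0.442996
  p = 19/45 = 0.422222: log2(p) = -1.243926, -p*log2(p) = 0.525213
  p = 9/45 = 0.200000: log2(p) = -2.321928, -p*log2(p) = 0.464386
H = 0.464386 + 0.442996 + 0.525213 + 0.464386 = 1.896981

H = 1.897 bits/symbol


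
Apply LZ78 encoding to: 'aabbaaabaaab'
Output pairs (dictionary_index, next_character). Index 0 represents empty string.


LZ78 encoding steps:
Dictionary: {0: ''}
Step 1: w='' (idx 0), next='a' -> output (0, 'a'), add 'a' as idx 1
Step 2: w='a' (idx 1), next='b' -> output (1, 'b'), add 'ab' as idx 2
Step 3: w='' (idx 0), next='b' -> output (0, 'b'), add 'b' as idx 3
Step 4: w='a' (idx 1), next='a' -> output (1, 'a'), add 'aa' as idx 4
Step 5: w='ab' (idx 2), next='a' -> output (2, 'a'), add 'aba' as idx 5
Step 6: w='aa' (idx 4), next='b' -> output (4, 'b'), add 'aab' as idx 6


Encoded: [(0, 'a'), (1, 'b'), (0, 'b'), (1, 'a'), (2, 'a'), (4, 'b')]


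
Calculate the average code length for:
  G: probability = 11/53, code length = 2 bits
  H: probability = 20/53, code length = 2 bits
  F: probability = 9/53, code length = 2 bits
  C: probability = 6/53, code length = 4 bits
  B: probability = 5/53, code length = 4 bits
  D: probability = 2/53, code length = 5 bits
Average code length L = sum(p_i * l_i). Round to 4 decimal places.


Weighted contributions p_i * l_i:
  G: (11/53) * 2 = 22/53
  H: (20/53) * 2 = 40/53
  F: (9/53) * 2 = 18/53
  C: (6/53) * 4 = 24/53
  B: (5/53) * 4 = 20/53
  D: (2/53) * 5 = 10/53
Sum = (22 + 40 + 18 + 24 + 20 + 10)/53 = 134/53

L = 134/53 = 2.5283 bits/symbol


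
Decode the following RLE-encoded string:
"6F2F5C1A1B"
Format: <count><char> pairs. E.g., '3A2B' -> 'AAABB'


Expanding each <count><char> pair:
  6F -> 'FFFFFF'
  2F -> 'FF'
  5C -> 'CCCCC'
  1A -> 'A'
  1B -> 'B'

Decoded = FFFFFFFFCCCCCAB


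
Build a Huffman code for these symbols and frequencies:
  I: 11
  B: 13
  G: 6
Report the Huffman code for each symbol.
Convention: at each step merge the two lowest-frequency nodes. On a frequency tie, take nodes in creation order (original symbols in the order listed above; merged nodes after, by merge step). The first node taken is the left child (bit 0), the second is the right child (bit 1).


Huffman tree construction:
Step 1: Merge G(6) + I(11) = 17
Step 2: Merge B(13) + (G+I)(17) = 30
Read each symbol's code off the tree from the root (left child = 0, right child = 1).

Codes:
  I: 11 (length 2)
  B: 0 (length 1)
  G: 10 (length 2)
Average code length: 47/30 = 1.5667 bits/symbol


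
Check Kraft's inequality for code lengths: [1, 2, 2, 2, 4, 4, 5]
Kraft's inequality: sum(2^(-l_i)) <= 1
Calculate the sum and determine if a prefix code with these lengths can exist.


Sum = 2^(-1) + 2^(-2) + 2^(-2) + 2^(-2) + 2^(-4) + 2^(-4) + 2^(-5)
    = 0.5 + 0.25 + 0.25 + 0.25 + 0.0625 + 0.0625 + 0.03125
    = 45/32 = 1.40625
Since 1.40625 > 1, Kraft's inequality is NOT satisfied.
A prefix code with these lengths CANNOT exist.

Kraft sum = 1.40625. Not satisfied.


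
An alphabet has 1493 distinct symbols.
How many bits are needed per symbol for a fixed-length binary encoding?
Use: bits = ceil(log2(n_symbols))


log2(1493) = 10.544
Bracket: 2^10 = 1024 < 1493 <= 2^11 = 2048
So ceil(log2(1493)) = 11

bits = ceil(log2(1493)) = ceil(10.544) = 11 bits


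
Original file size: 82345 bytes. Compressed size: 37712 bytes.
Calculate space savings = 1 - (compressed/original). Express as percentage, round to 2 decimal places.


ratio = compressed/original = 37712/82345 = 0.457976
savings = 1 - ratio = 1 - 0.457976 = 0.542024
as a percentage: 0.542024 * 100 = 54.2%

Space savings = 1 - 37712/82345 = 54.2%


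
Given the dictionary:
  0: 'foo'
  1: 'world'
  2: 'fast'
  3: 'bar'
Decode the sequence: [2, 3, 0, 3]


Look up each index in the dictionary:
  2 -> 'fast'
  3 -> 'bar'
  0 -> 'foo'
  3 -> 'bar'

Decoded: "fast bar foo bar"


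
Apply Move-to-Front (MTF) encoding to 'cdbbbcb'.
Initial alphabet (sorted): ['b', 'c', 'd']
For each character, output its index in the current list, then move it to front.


MTF encoding:
'c': index 1 in ['b', 'c', 'd'] -> ['c', 'b', 'd']
'd': index 2 in ['c', 'b', 'd'] -> ['d', 'c', 'b']
'b': index 2 in ['d', 'c', 'b'] -> ['b', 'd', 'c']
'b': index 0 in ['b', 'd', 'c'] -> ['b', 'd', 'c']
'b': index 0 in ['b', 'd', 'c'] -> ['b', 'd', 'c']
'c': index 2 in ['b', 'd', 'c'] -> ['c', 'b', 'd']
'b': index 1 in ['c', 'b', 'd'] -> ['b', 'c', 'd']


Output: [1, 2, 2, 0, 0, 2, 1]


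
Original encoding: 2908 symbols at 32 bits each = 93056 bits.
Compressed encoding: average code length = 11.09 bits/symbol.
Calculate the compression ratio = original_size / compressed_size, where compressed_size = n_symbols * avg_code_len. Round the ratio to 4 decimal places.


original_size = n_symbols * orig_bits = 2908 * 32 = 93056 bits
compressed_size = n_symbols * avg_code_len = 2908 * 11.09 = 32249.72 bits
ratio = original_size / compressed_size = 93056 / 32249.72 = 2.8855

Compression ratio = 2.8855


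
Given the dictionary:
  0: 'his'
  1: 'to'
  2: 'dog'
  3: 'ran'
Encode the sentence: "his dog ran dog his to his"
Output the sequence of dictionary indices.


Look up each word in the dictionary:
  'his' -> 0
  'dog' -> 2
  'ran' -> 3
  'dog' -> 2
  'his' -> 0
  'to' -> 1
  'his' -> 0

Encoded: [0, 2, 3, 2, 0, 1, 0]


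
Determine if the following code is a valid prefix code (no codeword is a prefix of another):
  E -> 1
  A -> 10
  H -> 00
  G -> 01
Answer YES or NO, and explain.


Checking each pair (does one codeword prefix another?):
  E='1' vs A='10': prefix -- VIOLATION

NO -- this is NOT a valid prefix code. E (1) is a prefix of A (10).


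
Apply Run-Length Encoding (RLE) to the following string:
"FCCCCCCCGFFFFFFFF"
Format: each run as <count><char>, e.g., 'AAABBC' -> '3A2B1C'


Scanning runs left to right:
  i=0: run of 'F' x 1 -> '1F'
  i=1: run of 'C' x 7 -> '7C'
  i=8: run of 'G' x 1 -> '1G'
  i=9: run of 'F' x 8 -> '8F'

RLE = 1F7C1G8F


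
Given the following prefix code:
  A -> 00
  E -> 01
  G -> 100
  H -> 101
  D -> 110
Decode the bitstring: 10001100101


Decoding step by step:
Bits 100 -> G
Bits 01 -> E
Bits 100 -> G
Bits 101 -> H


Decoded message: GEGH


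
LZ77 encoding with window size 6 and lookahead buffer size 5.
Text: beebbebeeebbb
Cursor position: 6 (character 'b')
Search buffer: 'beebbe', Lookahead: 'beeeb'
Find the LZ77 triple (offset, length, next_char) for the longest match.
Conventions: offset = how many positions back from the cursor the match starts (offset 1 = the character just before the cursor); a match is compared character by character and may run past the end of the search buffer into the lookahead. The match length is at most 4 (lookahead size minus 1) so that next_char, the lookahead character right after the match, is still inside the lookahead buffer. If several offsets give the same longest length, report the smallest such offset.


Try each offset into the search buffer:
  offset=1 (pos 5, char 'e'): match length 0
  offset=2 (pos 4, char 'b'): match length 2
  offset=3 (pos 3, char 'b'): match length 1
  offset=4 (pos 2, char 'e'): match length 0
  offset=5 (pos 1, char 'e'): match length 0
  offset=6 (pos 0, char 'b'): match length 3
Longest match has length 3 at offset 6.
next_char = character at position 6 + 3 = 9 -> 'e'

Best match: offset=6, length=3 (matching 'bee' starting at position 0)
LZ77 triple: (6, 3, 'e')


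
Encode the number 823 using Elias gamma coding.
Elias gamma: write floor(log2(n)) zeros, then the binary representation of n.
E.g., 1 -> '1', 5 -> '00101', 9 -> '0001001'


num_bits = floor(log2(823)) + 1 = 10
leading_zeros = num_bits - 1 = 9
binary(823) = 1100110111

Elias gamma(823) = '000000000' + '1100110111' = 0000000001100110111 (19 bits)


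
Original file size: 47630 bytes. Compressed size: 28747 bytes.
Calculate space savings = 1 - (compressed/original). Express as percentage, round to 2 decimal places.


ratio = compressed/original = 28747/47630 = 0.603548
savings = 1 - ratio = 1 - 0.603548 = 0.396452
as a percentage: 0.396452 * 100 = 39.65%

Space savings = 1 - 28747/47630 = 39.65%


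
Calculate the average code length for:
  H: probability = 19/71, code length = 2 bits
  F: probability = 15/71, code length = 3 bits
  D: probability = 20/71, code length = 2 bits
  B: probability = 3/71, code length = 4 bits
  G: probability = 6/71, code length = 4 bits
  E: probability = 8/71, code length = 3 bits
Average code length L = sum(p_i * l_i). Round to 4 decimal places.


Weighted contributions p_i * l_i:
  H: (19/71) * 2 = 38/71
  F: (15/71) * 3 = 45/71
  D: (20/71) * 2 = 40/71
  B: (3/71) * 4 = 12/71
  G: (6/71) * 4 = 24/71
  E: (8/71) * 3 = 24/71
Sum = (38 + 45 + 40 + 12 + 24 + 24)/71 = 183/71

L = 183/71 = 2.5775 bits/symbol


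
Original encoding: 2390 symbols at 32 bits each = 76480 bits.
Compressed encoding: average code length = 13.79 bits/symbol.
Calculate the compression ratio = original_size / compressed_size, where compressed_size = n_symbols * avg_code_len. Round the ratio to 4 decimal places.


original_size = n_symbols * orig_bits = 2390 * 32 = 76480 bits
compressed_size = n_symbols * avg_code_len = 2390 * 13.79 = 32958.1 bits
ratio = original_size / compressed_size = 76480 / 32958.1 = 2.3205

Compression ratio = 2.3205


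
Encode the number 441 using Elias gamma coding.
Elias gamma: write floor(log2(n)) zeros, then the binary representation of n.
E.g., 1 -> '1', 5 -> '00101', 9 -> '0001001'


num_bits = floor(log2(441)) + 1 = 9
leading_zeros = num_bits - 1 = 8
binary(441) = 110111001

Elias gamma(441) = '00000000' + '110111001' = 00000000110111001 (17 bits)


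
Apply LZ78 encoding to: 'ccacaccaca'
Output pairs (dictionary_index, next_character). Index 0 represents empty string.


LZ78 encoding steps:
Dictionary: {0: ''}
Step 1: w='' (idx 0), next='c' -> output (0, 'c'), add 'c' as idx 1
Step 2: w='c' (idx 1), next='a' -> output (1, 'a'), add 'ca' as idx 2
Step 3: w='ca' (idx 2), next='c' -> output (2, 'c'), add 'cac' as idx 3
Step 4: w='cac' (idx 3), next='a' -> output (3, 'a'), add 'caca' as idx 4


Encoded: [(0, 'c'), (1, 'a'), (2, 'c'), (3, 'a')]


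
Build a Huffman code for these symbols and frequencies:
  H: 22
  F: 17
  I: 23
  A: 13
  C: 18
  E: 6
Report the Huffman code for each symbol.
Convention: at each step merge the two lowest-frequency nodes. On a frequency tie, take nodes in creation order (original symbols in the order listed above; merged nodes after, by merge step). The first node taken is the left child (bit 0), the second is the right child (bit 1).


Huffman tree construction:
Step 1: Merge E(6) + A(13) = 19
Step 2: Merge F(17) + C(18) = 35
Step 3: Merge (E+A)(19) + H(22) = 41
Step 4: Merge I(23) + (F+C)(35) = 58
Step 5: Merge ((E+A)+H)(41) + (I+(F+C))(58) = 99
Read each symbol's code off the tree from the root (left child = 0, right child = 1).

Codes:
  H: 01 (length 2)
  F: 110 (length 3)
  I: 10 (length 2)
  A: 001 (length 3)
  C: 111 (length 3)
  E: 000 (length 3)
Average code length: 252/99 = 2.5455 bits/symbol


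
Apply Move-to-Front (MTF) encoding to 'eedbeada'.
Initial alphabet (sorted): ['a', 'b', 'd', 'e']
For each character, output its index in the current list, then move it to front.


MTF encoding:
'e': index 3 in ['a', 'b', 'd', 'e'] -> ['e', 'a', 'b', 'd']
'e': index 0 in ['e', 'a', 'b', 'd'] -> ['e', 'a', 'b', 'd']
'd': index 3 in ['e', 'a', 'b', 'd'] -> ['d', 'e', 'a', 'b']
'b': index 3 in ['d', 'e', 'a', 'b'] -> ['b', 'd', 'e', 'a']
'e': index 2 in ['b', 'd', 'e', 'a'] -> ['e', 'b', 'd', 'a']
'a': index 3 in ['e', 'b', 'd', 'a'] -> ['a', 'e', 'b', 'd']
'd': index 3 in ['a', 'e', 'b', 'd'] -> ['d', 'a', 'e', 'b']
'a': index 1 in ['d', 'a', 'e', 'b'] -> ['a', 'd', 'e', 'b']


Output: [3, 0, 3, 3, 2, 3, 3, 1]


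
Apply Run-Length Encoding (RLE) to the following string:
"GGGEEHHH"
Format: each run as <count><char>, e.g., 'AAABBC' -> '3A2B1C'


Scanning runs left to right:
  i=0: run of 'G' x 3 -> '3G'
  i=3: run of 'E' x 2 -> '2E'
  i=5: run of 'H' x 3 -> '3H'

RLE = 3G2E3H


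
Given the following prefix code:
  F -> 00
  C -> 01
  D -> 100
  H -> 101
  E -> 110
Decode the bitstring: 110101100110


Decoding step by step:
Bits 110 -> E
Bits 101 -> H
Bits 100 -> D
Bits 110 -> E


Decoded message: EHDE


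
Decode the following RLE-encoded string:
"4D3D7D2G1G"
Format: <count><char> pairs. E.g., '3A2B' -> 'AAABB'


Expanding each <count><char> pair:
  4D -> 'DDDD'
  3D -> 'DDD'
  7D -> 'DDDDDDD'
  2G -> 'GG'
  1G -> 'G'

Decoded = DDDDDDDDDDDDDDGGG


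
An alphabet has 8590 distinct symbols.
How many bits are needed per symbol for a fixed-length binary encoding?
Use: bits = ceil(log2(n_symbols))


log2(8590) = 13.0684
Bracket: 2^13 = 8192 < 8590 <= 2^14 = 16384
So ceil(log2(8590)) = 14

bits = ceil(log2(8590)) = ceil(13.0684) = 14 bits


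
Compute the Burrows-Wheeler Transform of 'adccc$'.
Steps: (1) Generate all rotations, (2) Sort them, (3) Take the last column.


Rotations (sorted):
  0: $adccc -> last char: c
  1: adccc$ -> last char: $
  2: c$adcc -> last char: c
  3: cc$adc -> last char: c
  4: ccc$ad -> last char: d
  5: dccc$a -> last char: a


BWT = c$ccda


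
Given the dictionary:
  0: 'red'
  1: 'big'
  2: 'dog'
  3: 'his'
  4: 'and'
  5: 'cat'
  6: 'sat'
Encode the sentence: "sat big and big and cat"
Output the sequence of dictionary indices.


Look up each word in the dictionary:
  'sat' -> 6
  'big' -> 1
  'and' -> 4
  'big' -> 1
  'and' -> 4
  'cat' -> 5

Encoded: [6, 1, 4, 1, 4, 5]


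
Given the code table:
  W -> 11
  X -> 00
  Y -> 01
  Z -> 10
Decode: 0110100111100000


Decoding:
01 -> Y
10 -> Z
10 -> Z
01 -> Y
11 -> W
10 -> Z
00 -> X
00 -> X


Result: YZZYWZXX


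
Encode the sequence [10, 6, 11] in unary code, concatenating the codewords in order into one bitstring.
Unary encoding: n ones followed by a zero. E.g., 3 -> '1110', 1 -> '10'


Encode each number as n ones followed by a terminating 0:
  10 -> 11111111110 (11 bits)
  6 -> 1111110 (7 bits)
  11 -> 111111111110 (12 bits)
Total length = 11 + 7 + 12 = 30 bits.

Unary([10, 6, 11]) = 111111111101111110111111111110 (30 bits)


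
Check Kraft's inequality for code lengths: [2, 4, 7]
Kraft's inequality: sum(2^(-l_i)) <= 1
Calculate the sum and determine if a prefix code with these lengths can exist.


Sum = 2^(-2) + 2^(-4) + 2^(-7)
    = 0.25 + 0.0625 + 0.0078125
    = 41/128 = 0.3203125
Since 0.3203125 <= 1, Kraft's inequality IS satisfied.
A prefix code with these lengths CAN exist.

Kraft sum = 0.3203125. Satisfied.


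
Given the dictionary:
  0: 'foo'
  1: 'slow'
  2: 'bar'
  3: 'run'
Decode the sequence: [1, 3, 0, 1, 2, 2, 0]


Look up each index in the dictionary:
  1 -> 'slow'
  3 -> 'run'
  0 -> 'foo'
  1 -> 'slow'
  2 -> 'bar'
  2 -> 'bar'
  0 -> 'foo'

Decoded: "slow run foo slow bar bar foo"


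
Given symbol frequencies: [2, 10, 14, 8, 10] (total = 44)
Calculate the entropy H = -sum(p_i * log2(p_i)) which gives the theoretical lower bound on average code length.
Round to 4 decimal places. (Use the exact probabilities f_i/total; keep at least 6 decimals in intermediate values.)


Per-symbol terms -p_i * log2(p_i) with p_i = f_i/44:
  p = 2/44 = 0.045455: log2(p) = -4.459432, -p*log2(p) = 0.202701
  p = 10/44 = 0.227273: log2(p) = -2.137504, -p*log2(p) = 0.485796
  p = 14/44 = 0.318182: log2(p) = -1.652077, -p*log2(p) = 0.525661
  p = 8/44 = 0.181818: log2(p) = -2.459432, -p*log2(p) = 0.447169
  p = 10/44 = 0.227273: log2(p) = -2.137504, -p*log2(p) = 0.485796
H = 0.202701 + 0.485796 + 0.525661 + 0.447169 + 0.485796 = 2.147123

H = 2.1471 bits/symbol


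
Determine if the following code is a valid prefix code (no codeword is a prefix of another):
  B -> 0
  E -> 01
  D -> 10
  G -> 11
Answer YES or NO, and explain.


Checking each pair (does one codeword prefix another?):
  B='0' vs E='01': prefix -- VIOLATION

NO -- this is NOT a valid prefix code. B (0) is a prefix of E (01).


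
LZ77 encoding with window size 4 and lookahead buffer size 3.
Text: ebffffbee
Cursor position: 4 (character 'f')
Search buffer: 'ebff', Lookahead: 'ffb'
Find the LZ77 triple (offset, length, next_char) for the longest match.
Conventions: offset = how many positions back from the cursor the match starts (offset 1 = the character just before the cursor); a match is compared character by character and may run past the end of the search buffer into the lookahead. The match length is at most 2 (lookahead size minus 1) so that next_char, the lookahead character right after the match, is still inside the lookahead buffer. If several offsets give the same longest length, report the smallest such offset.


Try each offset into the search buffer:
  offset=1 (pos 3, char 'f'): match length 2
  offset=2 (pos 2, char 'f'): match length 2
  offset=3 (pos 1, char 'b'): match length 0
  offset=4 (pos 0, char 'e'): match length 0
Longest match has length 2, found at offsets 1, 2; take the smallest, offset 1.
next_char = character at position 4 + 2 = 6 -> 'b'

Best match: offset=1, length=2 (matching 'ff' starting at position 3)
LZ77 triple: (1, 2, 'b')


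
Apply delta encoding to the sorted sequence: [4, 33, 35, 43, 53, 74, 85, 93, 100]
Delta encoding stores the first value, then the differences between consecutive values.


First value: 4
Deltas:
  33 - 4 = 29
  35 - 33 = 2
  43 - 35 = 8
  53 - 43 = 10
  74 - 53 = 21
  85 - 74 = 11
  93 - 85 = 8
  100 - 93 = 7


Delta encoded: [4, 29, 2, 8, 10, 21, 11, 8, 7]


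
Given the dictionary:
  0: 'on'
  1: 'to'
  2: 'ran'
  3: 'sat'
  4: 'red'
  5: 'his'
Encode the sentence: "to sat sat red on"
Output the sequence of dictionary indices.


Look up each word in the dictionary:
  'to' -> 1
  'sat' -> 3
  'sat' -> 3
  'red' -> 4
  'on' -> 0

Encoded: [1, 3, 3, 4, 0]


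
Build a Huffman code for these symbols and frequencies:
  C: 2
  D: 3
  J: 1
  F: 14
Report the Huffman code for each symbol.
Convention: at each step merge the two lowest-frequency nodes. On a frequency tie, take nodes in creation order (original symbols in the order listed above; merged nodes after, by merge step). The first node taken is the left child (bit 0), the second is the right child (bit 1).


Huffman tree construction:
Step 1: Merge J(1) + C(2) = 3
Step 2: Merge D(3) + (J+C)(3) = 6
Step 3: Merge (D+(J+C))(6) + F(14) = 20
Read each symbol's code off the tree from the root (left child = 0, right child = 1).

Codes:
  C: 011 (length 3)
  D: 00 (length 2)
  J: 010 (length 3)
  F: 1 (length 1)
Average code length: 29/20 = 1.4500 bits/symbol


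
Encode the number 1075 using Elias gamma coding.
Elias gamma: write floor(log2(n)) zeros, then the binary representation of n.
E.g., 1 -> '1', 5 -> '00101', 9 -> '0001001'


num_bits = floor(log2(1075)) + 1 = 11
leading_zeros = num_bits - 1 = 10
binary(1075) = 10000110011

Elias gamma(1075) = '0000000000' + '10000110011' = 000000000010000110011 (21 bits)


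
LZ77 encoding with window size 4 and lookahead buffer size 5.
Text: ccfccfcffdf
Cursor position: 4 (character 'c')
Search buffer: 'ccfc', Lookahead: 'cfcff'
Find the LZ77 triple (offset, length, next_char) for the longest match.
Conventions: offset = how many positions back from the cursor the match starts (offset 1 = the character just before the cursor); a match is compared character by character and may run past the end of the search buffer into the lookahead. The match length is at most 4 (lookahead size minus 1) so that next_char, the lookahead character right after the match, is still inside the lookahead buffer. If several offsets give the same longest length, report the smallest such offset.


Try each offset into the search buffer:
  offset=1 (pos 3, char 'c'): match length 1
  offset=2 (pos 2, char 'f'): match length 0
  offset=3 (pos 1, char 'c'): match length 3
  offset=4 (pos 0, char 'c'): match length 1
Longest match has length 3 at offset 3.
next_char = character at position 4 + 3 = 7 -> 'f'

Best match: offset=3, length=3 (matching 'cfc' starting at position 1)
LZ77 triple: (3, 3, 'f')


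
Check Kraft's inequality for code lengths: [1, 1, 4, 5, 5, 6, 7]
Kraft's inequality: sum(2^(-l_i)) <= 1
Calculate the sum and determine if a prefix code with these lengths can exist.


Sum = 2^(-1) + 2^(-1) + 2^(-4) + 2^(-5) + 2^(-5) + 2^(-6) + 2^(-7)
    = 0.5 + 0.5 + 0.0625 + 0.03125 + 0.03125 + 0.015625 + 0.0078125
    = 147/128 = 1.1484375
Since 1.1484375 > 1, Kraft's inequality is NOT satisfied.
A prefix code with these lengths CANNOT exist.

Kraft sum = 1.1484375. Not satisfied.


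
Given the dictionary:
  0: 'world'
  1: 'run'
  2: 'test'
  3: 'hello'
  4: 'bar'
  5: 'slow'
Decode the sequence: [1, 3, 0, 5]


Look up each index in the dictionary:
  1 -> 'run'
  3 -> 'hello'
  0 -> 'world'
  5 -> 'slow'

Decoded: "run hello world slow"


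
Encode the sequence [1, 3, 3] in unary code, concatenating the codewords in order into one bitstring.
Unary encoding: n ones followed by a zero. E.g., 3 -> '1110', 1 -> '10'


Encode each number as n ones followed by a terminating 0:
  1 -> 10 (2 bits)
  3 -> 1110 (4 bits)
  3 -> 1110 (4 bits)
Total length = 2 + 4 + 4 = 10 bits.

Unary([1, 3, 3]) = 1011101110 (10 bits)


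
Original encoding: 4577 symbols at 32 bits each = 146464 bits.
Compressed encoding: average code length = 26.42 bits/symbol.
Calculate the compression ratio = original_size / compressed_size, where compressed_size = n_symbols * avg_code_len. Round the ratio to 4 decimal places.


original_size = n_symbols * orig_bits = 4577 * 32 = 146464 bits
compressed_size = n_symbols * avg_code_len = 4577 * 26.42 = 120924.34 bits
ratio = original_size / compressed_size = 146464 / 120924.34 = 1.2112

Compression ratio = 1.2112


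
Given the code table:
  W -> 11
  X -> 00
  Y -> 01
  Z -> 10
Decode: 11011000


Decoding:
11 -> W
01 -> Y
10 -> Z
00 -> X


Result: WYZX


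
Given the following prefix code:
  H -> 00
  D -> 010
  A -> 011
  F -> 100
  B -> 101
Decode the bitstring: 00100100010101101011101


Decoding step by step:
Bits 00 -> H
Bits 100 -> F
Bits 100 -> F
Bits 010 -> D
Bits 101 -> B
Bits 101 -> B
Bits 011 -> A
Bits 101 -> B


Decoded message: HFFDBBAB


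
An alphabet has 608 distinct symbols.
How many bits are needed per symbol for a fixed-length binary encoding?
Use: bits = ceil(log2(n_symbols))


log2(608) = 9.2479
Bracket: 2^9 = 512 < 608 <= 2^10 = 1024
So ceil(log2(608)) = 10

bits = ceil(log2(608)) = ceil(9.2479) = 10 bits


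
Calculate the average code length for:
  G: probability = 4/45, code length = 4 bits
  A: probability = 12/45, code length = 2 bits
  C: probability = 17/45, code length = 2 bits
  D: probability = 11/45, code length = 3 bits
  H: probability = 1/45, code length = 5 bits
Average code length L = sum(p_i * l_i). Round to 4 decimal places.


Weighted contributions p_i * l_i:
  G: (4/45) * 4 = 16/45
  A: (12/45) * 2 = 24/45
  C: (17/45) * 2 = 34/45
  D: (11/45) * 3 = 33/45
  H: (1/45) * 5 = 5/45
Sum = (16 + 24 + 34 + 33 + 5)/45 = 112/45

L = 112/45 = 2.4889 bits/symbol


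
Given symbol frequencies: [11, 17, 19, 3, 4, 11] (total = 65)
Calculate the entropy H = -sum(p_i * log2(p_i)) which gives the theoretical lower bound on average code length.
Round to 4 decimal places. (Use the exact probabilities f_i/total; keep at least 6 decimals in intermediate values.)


Per-symbol terms -p_i * log2(p_i) with p_i = f_i/65:
  p = 11/65 = 0.169231: log2(p) = -2.562936, -p*log2(p) = 0.433728
  p = 17/65 = 0.261538: log2(p) = -1.934905, -p*log2(p) = 0.506052
  p = 19/65 = 0.292308: log2(p) = -1.774440, -p*log2(p) = 0.518683
  p = 3/65 = 0.046154: log2(p) = -4.437405, -p*log2(p) = 0.204803
  p = 4/65 = 0.061538: log2(p) = -4.022368, -p*log2(p) = 0.247530
  p = 11/65 = 0.169231: log2(p) = -2.562936, -p*log2(p) = 0.433728
H = 0.433728 + 0.506052 + 0.518683 + 0.204803 + 0.247530 + 0.433728 = 2.344524

H = 2.3445 bits/symbol


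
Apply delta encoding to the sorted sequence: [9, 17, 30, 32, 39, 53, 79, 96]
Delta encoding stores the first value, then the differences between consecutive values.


First value: 9
Deltas:
  17 - 9 = 8
  30 - 17 = 13
  32 - 30 = 2
  39 - 32 = 7
  53 - 39 = 14
  79 - 53 = 26
  96 - 79 = 17


Delta encoded: [9, 8, 13, 2, 7, 14, 26, 17]


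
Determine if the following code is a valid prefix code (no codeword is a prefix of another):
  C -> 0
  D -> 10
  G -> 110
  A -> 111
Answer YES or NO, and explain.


Checking each pair (does one codeword prefix another?):
  C='0' vs D='10': no prefix
  C='0' vs G='110': no prefix
  C='0' vs A='111': no prefix
  D='10' vs C='0': no prefix
  D='10' vs G='110': no prefix
  D='10' vs A='111': no prefix
  G='110' vs C='0': no prefix
  G='110' vs D='10': no prefix
  G='110' vs A='111': no prefix
  A='111' vs C='0': no prefix
  A='111' vs D='10': no prefix
  A='111' vs G='110': no prefix
No violation found over all pairs.

YES -- this is a valid prefix code. No codeword is a prefix of any other codeword.


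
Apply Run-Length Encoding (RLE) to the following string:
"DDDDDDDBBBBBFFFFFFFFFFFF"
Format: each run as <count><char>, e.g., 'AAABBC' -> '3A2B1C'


Scanning runs left to right:
  i=0: run of 'D' x 7 -> '7D'
  i=7: run of 'B' x 5 -> '5B'
  i=12: run of 'F' x 12 -> '12F'

RLE = 7D5B12F


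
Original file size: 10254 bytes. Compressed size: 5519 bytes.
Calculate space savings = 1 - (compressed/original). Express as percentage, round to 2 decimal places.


ratio = compressed/original = 5519/10254 = 0.538229
savings = 1 - ratio = 1 - 0.538229 = 0.461771
as a percentage: 0.461771 * 100 = 46.18%

Space savings = 1 - 5519/10254 = 46.18%


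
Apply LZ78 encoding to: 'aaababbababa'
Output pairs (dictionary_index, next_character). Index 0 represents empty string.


LZ78 encoding steps:
Dictionary: {0: ''}
Step 1: w='' (idx 0), next='a' -> output (0, 'a'), add 'a' as idx 1
Step 2: w='a' (idx 1), next='a' -> output (1, 'a'), add 'aa' as idx 2
Step 3: w='' (idx 0), next='b' -> output (0, 'b'), add 'b' as idx 3
Step 4: w='a' (idx 1), next='b' -> output (1, 'b'), add 'ab' as idx 4
Step 5: w='b' (idx 3), next='a' -> output (3, 'a'), add 'ba' as idx 5
Step 6: w='ba' (idx 5), next='b' -> output (5, 'b'), add 'bab' as idx 6
Step 7: w='a' (idx 1), end of input -> output (1, '')


Encoded: [(0, 'a'), (1, 'a'), (0, 'b'), (1, 'b'), (3, 'a'), (5, 'b'), (1, '')]


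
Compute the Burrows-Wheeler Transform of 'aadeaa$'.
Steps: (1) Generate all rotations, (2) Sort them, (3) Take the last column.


Rotations (sorted):
  0: $aadeaa -> last char: a
  1: a$aadea -> last char: a
  2: aa$aade -> last char: e
  3: aadeaa$ -> last char: $
  4: adeaa$a -> last char: a
  5: deaa$aa -> last char: a
  6: eaa$aad -> last char: d


BWT = aae$aad


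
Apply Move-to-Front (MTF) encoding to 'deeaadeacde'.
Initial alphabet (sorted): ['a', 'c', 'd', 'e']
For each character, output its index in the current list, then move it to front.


MTF encoding:
'd': index 2 in ['a', 'c', 'd', 'e'] -> ['d', 'a', 'c', 'e']
'e': index 3 in ['d', 'a', 'c', 'e'] -> ['e', 'd', 'a', 'c']
'e': index 0 in ['e', 'd', 'a', 'c'] -> ['e', 'd', 'a', 'c']
'a': index 2 in ['e', 'd', 'a', 'c'] -> ['a', 'e', 'd', 'c']
'a': index 0 in ['a', 'e', 'd', 'c'] -> ['a', 'e', 'd', 'c']
'd': index 2 in ['a', 'e', 'd', 'c'] -> ['d', 'a', 'e', 'c']
'e': index 2 in ['d', 'a', 'e', 'c'] -> ['e', 'd', 'a', 'c']
'a': index 2 in ['e', 'd', 'a', 'c'] -> ['a', 'e', 'd', 'c']
'c': index 3 in ['a', 'e', 'd', 'c'] -> ['c', 'a', 'e', 'd']
'd': index 3 in ['c', 'a', 'e', 'd'] -> ['d', 'c', 'a', 'e']
'e': index 3 in ['d', 'c', 'a', 'e'] -> ['e', 'd', 'c', 'a']


Output: [2, 3, 0, 2, 0, 2, 2, 2, 3, 3, 3]


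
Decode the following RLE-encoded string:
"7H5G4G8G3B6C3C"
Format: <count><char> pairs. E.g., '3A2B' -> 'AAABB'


Expanding each <count><char> pair:
  7H -> 'HHHHHHH'
  5G -> 'GGGGG'
  4G -> 'GGGG'
  8G -> 'GGGGGGGG'
  3B -> 'BBB'
  6C -> 'CCCCCC'
  3C -> 'CCC'

Decoded = HHHHHHHGGGGGGGGGGGGGGGGGBBBCCCCCCCCC


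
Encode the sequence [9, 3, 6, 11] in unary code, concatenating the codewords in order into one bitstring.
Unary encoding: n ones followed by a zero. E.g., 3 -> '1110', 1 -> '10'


Encode each number as n ones followed by a terminating 0:
  9 -> 1111111110 (10 bits)
  3 -> 1110 (4 bits)
  6 -> 1111110 (7 bits)
  11 -> 111111111110 (12 bits)
Total length = 10 + 4 + 7 + 12 = 33 bits.

Unary([9, 3, 6, 11]) = 111111111011101111110111111111110 (33 bits)


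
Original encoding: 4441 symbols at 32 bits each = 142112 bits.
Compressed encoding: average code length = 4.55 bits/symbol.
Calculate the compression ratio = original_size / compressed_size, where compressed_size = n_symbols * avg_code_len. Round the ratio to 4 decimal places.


original_size = n_symbols * orig_bits = 4441 * 32 = 142112 bits
compressed_size = n_symbols * avg_code_len = 4441 * 4.55 = 20206.55 bits
ratio = original_size / compressed_size = 142112 / 20206.55 = 7.033

Compression ratio = 7.033


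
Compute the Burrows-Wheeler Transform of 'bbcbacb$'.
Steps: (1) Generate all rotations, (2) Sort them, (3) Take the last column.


Rotations (sorted):
  0: $bbcbacb -> last char: b
  1: acb$bbcb -> last char: b
  2: b$bbcbac -> last char: c
  3: bacb$bbc -> last char: c
  4: bbcbacb$ -> last char: $
  5: bcbacb$b -> last char: b
  6: cb$bbcba -> last char: a
  7: cbacb$bb -> last char: b


BWT = bbcc$bab


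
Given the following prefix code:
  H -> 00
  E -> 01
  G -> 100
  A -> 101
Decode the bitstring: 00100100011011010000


Decoding step by step:
Bits 00 -> H
Bits 100 -> G
Bits 100 -> G
Bits 01 -> E
Bits 101 -> A
Bits 101 -> A
Bits 00 -> H
Bits 00 -> H


Decoded message: HGGEAAHH


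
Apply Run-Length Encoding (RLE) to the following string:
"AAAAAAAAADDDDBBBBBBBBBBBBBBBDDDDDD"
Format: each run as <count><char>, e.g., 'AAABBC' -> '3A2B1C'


Scanning runs left to right:
  i=0: run of 'A' x 9 -> '9A'
  i=9: run of 'D' x 4 -> '4D'
  i=13: run of 'B' x 15 -> '15B'
  i=28: run of 'D' x 6 -> '6D'

RLE = 9A4D15B6D


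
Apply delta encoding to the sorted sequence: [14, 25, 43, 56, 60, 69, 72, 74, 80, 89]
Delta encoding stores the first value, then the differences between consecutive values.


First value: 14
Deltas:
  25 - 14 = 11
  43 - 25 = 18
  56 - 43 = 13
  60 - 56 = 4
  69 - 60 = 9
  72 - 69 = 3
  74 - 72 = 2
  80 - 74 = 6
  89 - 80 = 9


Delta encoded: [14, 11, 18, 13, 4, 9, 3, 2, 6, 9]
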